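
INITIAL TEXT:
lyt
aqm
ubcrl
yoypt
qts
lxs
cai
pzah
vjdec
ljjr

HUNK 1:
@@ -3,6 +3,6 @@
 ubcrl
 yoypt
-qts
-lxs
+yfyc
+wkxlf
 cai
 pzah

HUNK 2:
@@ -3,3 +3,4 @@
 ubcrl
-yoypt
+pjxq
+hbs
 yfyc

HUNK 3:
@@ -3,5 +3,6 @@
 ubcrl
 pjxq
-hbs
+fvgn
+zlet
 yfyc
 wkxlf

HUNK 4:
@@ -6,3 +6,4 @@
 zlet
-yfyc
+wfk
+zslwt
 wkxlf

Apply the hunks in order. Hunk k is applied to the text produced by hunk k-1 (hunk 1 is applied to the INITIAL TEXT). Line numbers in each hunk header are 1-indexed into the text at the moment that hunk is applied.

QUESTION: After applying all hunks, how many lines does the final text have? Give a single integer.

Hunk 1: at line 3 remove [qts,lxs] add [yfyc,wkxlf] -> 10 lines: lyt aqm ubcrl yoypt yfyc wkxlf cai pzah vjdec ljjr
Hunk 2: at line 3 remove [yoypt] add [pjxq,hbs] -> 11 lines: lyt aqm ubcrl pjxq hbs yfyc wkxlf cai pzah vjdec ljjr
Hunk 3: at line 3 remove [hbs] add [fvgn,zlet] -> 12 lines: lyt aqm ubcrl pjxq fvgn zlet yfyc wkxlf cai pzah vjdec ljjr
Hunk 4: at line 6 remove [yfyc] add [wfk,zslwt] -> 13 lines: lyt aqm ubcrl pjxq fvgn zlet wfk zslwt wkxlf cai pzah vjdec ljjr
Final line count: 13

Answer: 13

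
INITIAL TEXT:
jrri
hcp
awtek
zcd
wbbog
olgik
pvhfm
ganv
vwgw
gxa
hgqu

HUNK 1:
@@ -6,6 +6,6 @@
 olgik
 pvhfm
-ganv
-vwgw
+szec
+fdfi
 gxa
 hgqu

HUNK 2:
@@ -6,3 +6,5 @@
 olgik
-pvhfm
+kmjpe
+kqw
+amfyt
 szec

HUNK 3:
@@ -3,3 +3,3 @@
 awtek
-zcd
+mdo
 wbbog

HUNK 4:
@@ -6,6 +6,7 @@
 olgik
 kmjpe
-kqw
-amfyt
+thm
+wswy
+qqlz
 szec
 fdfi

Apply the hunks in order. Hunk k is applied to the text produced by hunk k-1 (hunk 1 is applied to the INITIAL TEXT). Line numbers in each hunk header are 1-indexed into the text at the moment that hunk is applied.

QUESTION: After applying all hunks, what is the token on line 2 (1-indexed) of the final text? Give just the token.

Answer: hcp

Derivation:
Hunk 1: at line 6 remove [ganv,vwgw] add [szec,fdfi] -> 11 lines: jrri hcp awtek zcd wbbog olgik pvhfm szec fdfi gxa hgqu
Hunk 2: at line 6 remove [pvhfm] add [kmjpe,kqw,amfyt] -> 13 lines: jrri hcp awtek zcd wbbog olgik kmjpe kqw amfyt szec fdfi gxa hgqu
Hunk 3: at line 3 remove [zcd] add [mdo] -> 13 lines: jrri hcp awtek mdo wbbog olgik kmjpe kqw amfyt szec fdfi gxa hgqu
Hunk 4: at line 6 remove [kqw,amfyt] add [thm,wswy,qqlz] -> 14 lines: jrri hcp awtek mdo wbbog olgik kmjpe thm wswy qqlz szec fdfi gxa hgqu
Final line 2: hcp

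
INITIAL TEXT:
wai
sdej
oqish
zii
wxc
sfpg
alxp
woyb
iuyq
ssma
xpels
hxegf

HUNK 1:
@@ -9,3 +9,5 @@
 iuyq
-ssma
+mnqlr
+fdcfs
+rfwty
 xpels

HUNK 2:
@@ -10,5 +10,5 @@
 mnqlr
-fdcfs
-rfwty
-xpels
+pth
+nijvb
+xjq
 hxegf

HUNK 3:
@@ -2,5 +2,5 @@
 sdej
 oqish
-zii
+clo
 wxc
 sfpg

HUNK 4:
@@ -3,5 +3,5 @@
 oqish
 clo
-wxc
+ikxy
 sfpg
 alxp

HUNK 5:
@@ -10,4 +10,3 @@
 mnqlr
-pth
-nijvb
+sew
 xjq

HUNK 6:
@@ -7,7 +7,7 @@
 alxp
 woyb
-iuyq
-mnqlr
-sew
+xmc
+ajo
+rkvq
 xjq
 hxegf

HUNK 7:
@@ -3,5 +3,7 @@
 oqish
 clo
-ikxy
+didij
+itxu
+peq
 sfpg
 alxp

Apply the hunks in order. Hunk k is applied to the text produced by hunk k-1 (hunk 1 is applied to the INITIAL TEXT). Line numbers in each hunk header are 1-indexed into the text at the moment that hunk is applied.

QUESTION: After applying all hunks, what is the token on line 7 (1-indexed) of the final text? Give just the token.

Answer: peq

Derivation:
Hunk 1: at line 9 remove [ssma] add [mnqlr,fdcfs,rfwty] -> 14 lines: wai sdej oqish zii wxc sfpg alxp woyb iuyq mnqlr fdcfs rfwty xpels hxegf
Hunk 2: at line 10 remove [fdcfs,rfwty,xpels] add [pth,nijvb,xjq] -> 14 lines: wai sdej oqish zii wxc sfpg alxp woyb iuyq mnqlr pth nijvb xjq hxegf
Hunk 3: at line 2 remove [zii] add [clo] -> 14 lines: wai sdej oqish clo wxc sfpg alxp woyb iuyq mnqlr pth nijvb xjq hxegf
Hunk 4: at line 3 remove [wxc] add [ikxy] -> 14 lines: wai sdej oqish clo ikxy sfpg alxp woyb iuyq mnqlr pth nijvb xjq hxegf
Hunk 5: at line 10 remove [pth,nijvb] add [sew] -> 13 lines: wai sdej oqish clo ikxy sfpg alxp woyb iuyq mnqlr sew xjq hxegf
Hunk 6: at line 7 remove [iuyq,mnqlr,sew] add [xmc,ajo,rkvq] -> 13 lines: wai sdej oqish clo ikxy sfpg alxp woyb xmc ajo rkvq xjq hxegf
Hunk 7: at line 3 remove [ikxy] add [didij,itxu,peq] -> 15 lines: wai sdej oqish clo didij itxu peq sfpg alxp woyb xmc ajo rkvq xjq hxegf
Final line 7: peq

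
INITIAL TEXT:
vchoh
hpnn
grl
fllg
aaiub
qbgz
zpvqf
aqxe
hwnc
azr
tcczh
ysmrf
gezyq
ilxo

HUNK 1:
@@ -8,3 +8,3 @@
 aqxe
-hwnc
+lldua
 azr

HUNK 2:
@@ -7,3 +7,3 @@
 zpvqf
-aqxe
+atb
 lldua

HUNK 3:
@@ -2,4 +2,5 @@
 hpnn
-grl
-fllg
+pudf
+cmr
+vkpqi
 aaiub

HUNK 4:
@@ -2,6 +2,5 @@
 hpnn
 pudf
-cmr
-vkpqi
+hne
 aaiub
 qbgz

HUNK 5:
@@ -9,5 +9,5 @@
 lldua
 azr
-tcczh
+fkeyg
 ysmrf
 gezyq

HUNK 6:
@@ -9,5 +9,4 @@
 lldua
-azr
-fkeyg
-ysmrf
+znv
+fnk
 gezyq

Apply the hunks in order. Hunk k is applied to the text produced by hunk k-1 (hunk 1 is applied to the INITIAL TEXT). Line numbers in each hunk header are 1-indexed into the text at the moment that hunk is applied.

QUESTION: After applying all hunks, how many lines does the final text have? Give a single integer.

Answer: 13

Derivation:
Hunk 1: at line 8 remove [hwnc] add [lldua] -> 14 lines: vchoh hpnn grl fllg aaiub qbgz zpvqf aqxe lldua azr tcczh ysmrf gezyq ilxo
Hunk 2: at line 7 remove [aqxe] add [atb] -> 14 lines: vchoh hpnn grl fllg aaiub qbgz zpvqf atb lldua azr tcczh ysmrf gezyq ilxo
Hunk 3: at line 2 remove [grl,fllg] add [pudf,cmr,vkpqi] -> 15 lines: vchoh hpnn pudf cmr vkpqi aaiub qbgz zpvqf atb lldua azr tcczh ysmrf gezyq ilxo
Hunk 4: at line 2 remove [cmr,vkpqi] add [hne] -> 14 lines: vchoh hpnn pudf hne aaiub qbgz zpvqf atb lldua azr tcczh ysmrf gezyq ilxo
Hunk 5: at line 9 remove [tcczh] add [fkeyg] -> 14 lines: vchoh hpnn pudf hne aaiub qbgz zpvqf atb lldua azr fkeyg ysmrf gezyq ilxo
Hunk 6: at line 9 remove [azr,fkeyg,ysmrf] add [znv,fnk] -> 13 lines: vchoh hpnn pudf hne aaiub qbgz zpvqf atb lldua znv fnk gezyq ilxo
Final line count: 13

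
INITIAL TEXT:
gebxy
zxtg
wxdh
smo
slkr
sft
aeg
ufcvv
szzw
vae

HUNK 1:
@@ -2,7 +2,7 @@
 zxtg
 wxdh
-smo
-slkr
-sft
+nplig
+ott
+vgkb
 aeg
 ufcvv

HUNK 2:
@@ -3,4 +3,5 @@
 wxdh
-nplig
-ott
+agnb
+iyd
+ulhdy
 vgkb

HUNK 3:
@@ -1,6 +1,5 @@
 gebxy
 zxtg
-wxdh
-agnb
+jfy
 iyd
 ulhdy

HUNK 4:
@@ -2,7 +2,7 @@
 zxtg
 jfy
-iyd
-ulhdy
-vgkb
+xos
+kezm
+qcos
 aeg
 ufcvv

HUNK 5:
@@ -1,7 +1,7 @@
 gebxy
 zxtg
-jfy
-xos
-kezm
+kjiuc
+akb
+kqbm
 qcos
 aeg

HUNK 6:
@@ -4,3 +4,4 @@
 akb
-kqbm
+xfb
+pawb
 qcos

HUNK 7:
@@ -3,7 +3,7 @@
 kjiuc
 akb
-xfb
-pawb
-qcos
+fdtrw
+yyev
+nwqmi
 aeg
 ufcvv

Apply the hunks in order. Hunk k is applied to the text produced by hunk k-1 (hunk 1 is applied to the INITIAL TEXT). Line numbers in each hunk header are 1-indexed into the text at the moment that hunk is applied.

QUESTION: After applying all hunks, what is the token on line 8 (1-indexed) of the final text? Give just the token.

Hunk 1: at line 2 remove [smo,slkr,sft] add [nplig,ott,vgkb] -> 10 lines: gebxy zxtg wxdh nplig ott vgkb aeg ufcvv szzw vae
Hunk 2: at line 3 remove [nplig,ott] add [agnb,iyd,ulhdy] -> 11 lines: gebxy zxtg wxdh agnb iyd ulhdy vgkb aeg ufcvv szzw vae
Hunk 3: at line 1 remove [wxdh,agnb] add [jfy] -> 10 lines: gebxy zxtg jfy iyd ulhdy vgkb aeg ufcvv szzw vae
Hunk 4: at line 2 remove [iyd,ulhdy,vgkb] add [xos,kezm,qcos] -> 10 lines: gebxy zxtg jfy xos kezm qcos aeg ufcvv szzw vae
Hunk 5: at line 1 remove [jfy,xos,kezm] add [kjiuc,akb,kqbm] -> 10 lines: gebxy zxtg kjiuc akb kqbm qcos aeg ufcvv szzw vae
Hunk 6: at line 4 remove [kqbm] add [xfb,pawb] -> 11 lines: gebxy zxtg kjiuc akb xfb pawb qcos aeg ufcvv szzw vae
Hunk 7: at line 3 remove [xfb,pawb,qcos] add [fdtrw,yyev,nwqmi] -> 11 lines: gebxy zxtg kjiuc akb fdtrw yyev nwqmi aeg ufcvv szzw vae
Final line 8: aeg

Answer: aeg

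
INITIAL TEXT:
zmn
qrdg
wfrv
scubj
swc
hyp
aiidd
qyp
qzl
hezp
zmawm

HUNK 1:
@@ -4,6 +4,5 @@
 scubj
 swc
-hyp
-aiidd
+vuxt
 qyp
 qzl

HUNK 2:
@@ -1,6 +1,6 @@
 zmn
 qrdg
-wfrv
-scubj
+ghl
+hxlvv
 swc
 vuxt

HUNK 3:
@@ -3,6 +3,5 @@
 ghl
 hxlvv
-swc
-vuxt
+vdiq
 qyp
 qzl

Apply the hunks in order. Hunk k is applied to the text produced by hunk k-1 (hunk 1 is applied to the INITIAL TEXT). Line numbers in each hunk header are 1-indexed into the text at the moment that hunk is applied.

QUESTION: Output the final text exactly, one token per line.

Hunk 1: at line 4 remove [hyp,aiidd] add [vuxt] -> 10 lines: zmn qrdg wfrv scubj swc vuxt qyp qzl hezp zmawm
Hunk 2: at line 1 remove [wfrv,scubj] add [ghl,hxlvv] -> 10 lines: zmn qrdg ghl hxlvv swc vuxt qyp qzl hezp zmawm
Hunk 3: at line 3 remove [swc,vuxt] add [vdiq] -> 9 lines: zmn qrdg ghl hxlvv vdiq qyp qzl hezp zmawm

Answer: zmn
qrdg
ghl
hxlvv
vdiq
qyp
qzl
hezp
zmawm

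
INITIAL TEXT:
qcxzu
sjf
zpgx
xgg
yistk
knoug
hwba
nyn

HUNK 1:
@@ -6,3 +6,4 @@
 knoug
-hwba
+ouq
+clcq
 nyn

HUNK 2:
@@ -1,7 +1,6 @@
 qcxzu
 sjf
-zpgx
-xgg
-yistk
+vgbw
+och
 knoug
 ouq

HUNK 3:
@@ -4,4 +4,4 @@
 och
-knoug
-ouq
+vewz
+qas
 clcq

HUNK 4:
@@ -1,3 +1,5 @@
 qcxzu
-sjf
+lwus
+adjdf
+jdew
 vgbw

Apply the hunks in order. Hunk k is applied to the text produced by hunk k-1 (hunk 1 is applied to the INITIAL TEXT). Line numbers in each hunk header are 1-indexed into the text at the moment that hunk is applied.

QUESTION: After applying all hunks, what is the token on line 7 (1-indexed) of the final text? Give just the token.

Hunk 1: at line 6 remove [hwba] add [ouq,clcq] -> 9 lines: qcxzu sjf zpgx xgg yistk knoug ouq clcq nyn
Hunk 2: at line 1 remove [zpgx,xgg,yistk] add [vgbw,och] -> 8 lines: qcxzu sjf vgbw och knoug ouq clcq nyn
Hunk 3: at line 4 remove [knoug,ouq] add [vewz,qas] -> 8 lines: qcxzu sjf vgbw och vewz qas clcq nyn
Hunk 4: at line 1 remove [sjf] add [lwus,adjdf,jdew] -> 10 lines: qcxzu lwus adjdf jdew vgbw och vewz qas clcq nyn
Final line 7: vewz

Answer: vewz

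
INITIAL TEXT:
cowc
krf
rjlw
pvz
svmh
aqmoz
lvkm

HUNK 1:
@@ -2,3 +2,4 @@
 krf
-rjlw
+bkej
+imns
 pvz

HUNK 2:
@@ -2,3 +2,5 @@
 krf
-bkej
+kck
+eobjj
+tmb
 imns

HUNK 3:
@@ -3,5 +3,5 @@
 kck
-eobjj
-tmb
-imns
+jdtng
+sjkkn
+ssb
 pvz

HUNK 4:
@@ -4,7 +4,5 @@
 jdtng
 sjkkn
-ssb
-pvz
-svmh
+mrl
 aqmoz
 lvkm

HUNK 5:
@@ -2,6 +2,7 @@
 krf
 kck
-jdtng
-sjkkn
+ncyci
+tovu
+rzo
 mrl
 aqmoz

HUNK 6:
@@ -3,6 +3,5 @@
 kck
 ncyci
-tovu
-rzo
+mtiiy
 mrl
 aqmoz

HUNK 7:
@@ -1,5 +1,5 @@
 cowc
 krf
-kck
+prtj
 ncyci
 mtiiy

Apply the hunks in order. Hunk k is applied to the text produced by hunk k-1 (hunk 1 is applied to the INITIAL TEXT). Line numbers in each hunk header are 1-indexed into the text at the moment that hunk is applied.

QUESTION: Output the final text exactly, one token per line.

Hunk 1: at line 2 remove [rjlw] add [bkej,imns] -> 8 lines: cowc krf bkej imns pvz svmh aqmoz lvkm
Hunk 2: at line 2 remove [bkej] add [kck,eobjj,tmb] -> 10 lines: cowc krf kck eobjj tmb imns pvz svmh aqmoz lvkm
Hunk 3: at line 3 remove [eobjj,tmb,imns] add [jdtng,sjkkn,ssb] -> 10 lines: cowc krf kck jdtng sjkkn ssb pvz svmh aqmoz lvkm
Hunk 4: at line 4 remove [ssb,pvz,svmh] add [mrl] -> 8 lines: cowc krf kck jdtng sjkkn mrl aqmoz lvkm
Hunk 5: at line 2 remove [jdtng,sjkkn] add [ncyci,tovu,rzo] -> 9 lines: cowc krf kck ncyci tovu rzo mrl aqmoz lvkm
Hunk 6: at line 3 remove [tovu,rzo] add [mtiiy] -> 8 lines: cowc krf kck ncyci mtiiy mrl aqmoz lvkm
Hunk 7: at line 1 remove [kck] add [prtj] -> 8 lines: cowc krf prtj ncyci mtiiy mrl aqmoz lvkm

Answer: cowc
krf
prtj
ncyci
mtiiy
mrl
aqmoz
lvkm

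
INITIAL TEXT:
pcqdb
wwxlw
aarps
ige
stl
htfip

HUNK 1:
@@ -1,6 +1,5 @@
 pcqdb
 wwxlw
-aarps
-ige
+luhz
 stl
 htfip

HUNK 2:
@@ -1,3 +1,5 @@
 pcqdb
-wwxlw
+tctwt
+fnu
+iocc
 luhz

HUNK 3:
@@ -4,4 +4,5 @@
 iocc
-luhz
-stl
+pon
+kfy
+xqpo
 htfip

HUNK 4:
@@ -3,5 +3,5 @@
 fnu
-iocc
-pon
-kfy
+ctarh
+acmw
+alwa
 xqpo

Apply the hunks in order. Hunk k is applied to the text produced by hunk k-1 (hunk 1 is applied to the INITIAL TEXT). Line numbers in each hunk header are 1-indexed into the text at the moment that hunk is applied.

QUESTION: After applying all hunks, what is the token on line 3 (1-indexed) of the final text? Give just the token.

Hunk 1: at line 1 remove [aarps,ige] add [luhz] -> 5 lines: pcqdb wwxlw luhz stl htfip
Hunk 2: at line 1 remove [wwxlw] add [tctwt,fnu,iocc] -> 7 lines: pcqdb tctwt fnu iocc luhz stl htfip
Hunk 3: at line 4 remove [luhz,stl] add [pon,kfy,xqpo] -> 8 lines: pcqdb tctwt fnu iocc pon kfy xqpo htfip
Hunk 4: at line 3 remove [iocc,pon,kfy] add [ctarh,acmw,alwa] -> 8 lines: pcqdb tctwt fnu ctarh acmw alwa xqpo htfip
Final line 3: fnu

Answer: fnu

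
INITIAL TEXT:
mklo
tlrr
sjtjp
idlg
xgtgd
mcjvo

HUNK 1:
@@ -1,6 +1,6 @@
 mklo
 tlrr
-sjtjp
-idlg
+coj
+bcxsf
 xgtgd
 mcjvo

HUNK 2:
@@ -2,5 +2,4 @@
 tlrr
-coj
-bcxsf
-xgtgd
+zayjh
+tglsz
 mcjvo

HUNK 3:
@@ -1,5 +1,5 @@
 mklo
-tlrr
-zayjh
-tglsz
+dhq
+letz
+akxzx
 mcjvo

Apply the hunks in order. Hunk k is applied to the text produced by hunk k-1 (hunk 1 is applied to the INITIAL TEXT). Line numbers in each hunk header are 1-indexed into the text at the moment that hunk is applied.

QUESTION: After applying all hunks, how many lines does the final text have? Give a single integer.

Hunk 1: at line 1 remove [sjtjp,idlg] add [coj,bcxsf] -> 6 lines: mklo tlrr coj bcxsf xgtgd mcjvo
Hunk 2: at line 2 remove [coj,bcxsf,xgtgd] add [zayjh,tglsz] -> 5 lines: mklo tlrr zayjh tglsz mcjvo
Hunk 3: at line 1 remove [tlrr,zayjh,tglsz] add [dhq,letz,akxzx] -> 5 lines: mklo dhq letz akxzx mcjvo
Final line count: 5

Answer: 5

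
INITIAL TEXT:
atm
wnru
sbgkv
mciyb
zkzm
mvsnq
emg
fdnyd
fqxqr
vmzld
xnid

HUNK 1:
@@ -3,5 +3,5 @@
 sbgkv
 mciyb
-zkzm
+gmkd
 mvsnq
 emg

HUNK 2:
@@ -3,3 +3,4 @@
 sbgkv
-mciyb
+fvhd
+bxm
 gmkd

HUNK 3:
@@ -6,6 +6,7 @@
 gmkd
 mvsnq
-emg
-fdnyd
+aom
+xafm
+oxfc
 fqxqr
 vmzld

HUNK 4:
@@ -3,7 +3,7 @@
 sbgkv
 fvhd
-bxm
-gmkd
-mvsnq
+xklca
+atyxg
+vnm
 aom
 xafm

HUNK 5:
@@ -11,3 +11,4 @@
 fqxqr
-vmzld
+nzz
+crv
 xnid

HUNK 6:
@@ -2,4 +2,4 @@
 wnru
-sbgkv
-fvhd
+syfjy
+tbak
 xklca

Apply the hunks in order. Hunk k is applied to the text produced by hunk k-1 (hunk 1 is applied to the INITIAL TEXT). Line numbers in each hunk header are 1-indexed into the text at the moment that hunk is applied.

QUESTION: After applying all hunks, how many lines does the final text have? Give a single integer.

Hunk 1: at line 3 remove [zkzm] add [gmkd] -> 11 lines: atm wnru sbgkv mciyb gmkd mvsnq emg fdnyd fqxqr vmzld xnid
Hunk 2: at line 3 remove [mciyb] add [fvhd,bxm] -> 12 lines: atm wnru sbgkv fvhd bxm gmkd mvsnq emg fdnyd fqxqr vmzld xnid
Hunk 3: at line 6 remove [emg,fdnyd] add [aom,xafm,oxfc] -> 13 lines: atm wnru sbgkv fvhd bxm gmkd mvsnq aom xafm oxfc fqxqr vmzld xnid
Hunk 4: at line 3 remove [bxm,gmkd,mvsnq] add [xklca,atyxg,vnm] -> 13 lines: atm wnru sbgkv fvhd xklca atyxg vnm aom xafm oxfc fqxqr vmzld xnid
Hunk 5: at line 11 remove [vmzld] add [nzz,crv] -> 14 lines: atm wnru sbgkv fvhd xklca atyxg vnm aom xafm oxfc fqxqr nzz crv xnid
Hunk 6: at line 2 remove [sbgkv,fvhd] add [syfjy,tbak] -> 14 lines: atm wnru syfjy tbak xklca atyxg vnm aom xafm oxfc fqxqr nzz crv xnid
Final line count: 14

Answer: 14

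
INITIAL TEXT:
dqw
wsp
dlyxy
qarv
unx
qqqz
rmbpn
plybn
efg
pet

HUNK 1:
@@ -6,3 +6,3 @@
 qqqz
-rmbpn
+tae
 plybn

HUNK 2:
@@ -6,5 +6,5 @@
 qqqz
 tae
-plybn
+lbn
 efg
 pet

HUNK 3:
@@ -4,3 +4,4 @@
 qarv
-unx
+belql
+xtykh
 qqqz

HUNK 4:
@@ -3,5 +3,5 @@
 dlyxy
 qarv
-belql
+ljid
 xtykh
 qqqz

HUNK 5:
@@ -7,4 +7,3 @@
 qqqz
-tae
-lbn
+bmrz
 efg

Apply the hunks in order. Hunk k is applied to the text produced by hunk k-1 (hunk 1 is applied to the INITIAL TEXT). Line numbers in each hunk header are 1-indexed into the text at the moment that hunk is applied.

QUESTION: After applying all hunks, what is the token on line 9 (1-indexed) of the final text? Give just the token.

Hunk 1: at line 6 remove [rmbpn] add [tae] -> 10 lines: dqw wsp dlyxy qarv unx qqqz tae plybn efg pet
Hunk 2: at line 6 remove [plybn] add [lbn] -> 10 lines: dqw wsp dlyxy qarv unx qqqz tae lbn efg pet
Hunk 3: at line 4 remove [unx] add [belql,xtykh] -> 11 lines: dqw wsp dlyxy qarv belql xtykh qqqz tae lbn efg pet
Hunk 4: at line 3 remove [belql] add [ljid] -> 11 lines: dqw wsp dlyxy qarv ljid xtykh qqqz tae lbn efg pet
Hunk 5: at line 7 remove [tae,lbn] add [bmrz] -> 10 lines: dqw wsp dlyxy qarv ljid xtykh qqqz bmrz efg pet
Final line 9: efg

Answer: efg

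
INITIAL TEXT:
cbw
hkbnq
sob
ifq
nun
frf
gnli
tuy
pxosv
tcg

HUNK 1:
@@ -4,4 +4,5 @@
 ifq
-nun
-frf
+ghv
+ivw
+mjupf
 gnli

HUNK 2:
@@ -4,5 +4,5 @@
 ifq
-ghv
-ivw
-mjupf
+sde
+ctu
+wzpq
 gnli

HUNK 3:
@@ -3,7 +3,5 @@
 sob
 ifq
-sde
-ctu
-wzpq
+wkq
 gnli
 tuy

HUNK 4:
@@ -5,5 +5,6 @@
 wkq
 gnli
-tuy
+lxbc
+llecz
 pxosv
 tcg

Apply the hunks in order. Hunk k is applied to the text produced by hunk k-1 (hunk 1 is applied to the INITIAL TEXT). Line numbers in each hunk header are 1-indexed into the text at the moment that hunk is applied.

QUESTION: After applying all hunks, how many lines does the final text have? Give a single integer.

Hunk 1: at line 4 remove [nun,frf] add [ghv,ivw,mjupf] -> 11 lines: cbw hkbnq sob ifq ghv ivw mjupf gnli tuy pxosv tcg
Hunk 2: at line 4 remove [ghv,ivw,mjupf] add [sde,ctu,wzpq] -> 11 lines: cbw hkbnq sob ifq sde ctu wzpq gnli tuy pxosv tcg
Hunk 3: at line 3 remove [sde,ctu,wzpq] add [wkq] -> 9 lines: cbw hkbnq sob ifq wkq gnli tuy pxosv tcg
Hunk 4: at line 5 remove [tuy] add [lxbc,llecz] -> 10 lines: cbw hkbnq sob ifq wkq gnli lxbc llecz pxosv tcg
Final line count: 10

Answer: 10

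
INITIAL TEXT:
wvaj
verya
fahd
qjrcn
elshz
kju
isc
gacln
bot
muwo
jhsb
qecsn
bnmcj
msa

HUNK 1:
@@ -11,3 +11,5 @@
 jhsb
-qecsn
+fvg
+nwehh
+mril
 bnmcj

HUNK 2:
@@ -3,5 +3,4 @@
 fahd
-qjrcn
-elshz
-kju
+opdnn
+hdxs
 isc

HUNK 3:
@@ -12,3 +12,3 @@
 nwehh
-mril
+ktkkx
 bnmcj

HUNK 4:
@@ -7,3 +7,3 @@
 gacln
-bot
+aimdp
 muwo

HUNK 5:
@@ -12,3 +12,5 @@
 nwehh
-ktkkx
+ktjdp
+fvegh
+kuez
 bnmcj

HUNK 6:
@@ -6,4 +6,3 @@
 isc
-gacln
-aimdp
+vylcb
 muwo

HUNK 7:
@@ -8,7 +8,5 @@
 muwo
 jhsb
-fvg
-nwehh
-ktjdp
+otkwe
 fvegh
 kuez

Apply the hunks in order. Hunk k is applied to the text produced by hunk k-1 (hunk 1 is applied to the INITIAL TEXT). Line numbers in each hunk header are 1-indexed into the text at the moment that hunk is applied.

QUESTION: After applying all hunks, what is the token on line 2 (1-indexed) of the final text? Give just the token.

Answer: verya

Derivation:
Hunk 1: at line 11 remove [qecsn] add [fvg,nwehh,mril] -> 16 lines: wvaj verya fahd qjrcn elshz kju isc gacln bot muwo jhsb fvg nwehh mril bnmcj msa
Hunk 2: at line 3 remove [qjrcn,elshz,kju] add [opdnn,hdxs] -> 15 lines: wvaj verya fahd opdnn hdxs isc gacln bot muwo jhsb fvg nwehh mril bnmcj msa
Hunk 3: at line 12 remove [mril] add [ktkkx] -> 15 lines: wvaj verya fahd opdnn hdxs isc gacln bot muwo jhsb fvg nwehh ktkkx bnmcj msa
Hunk 4: at line 7 remove [bot] add [aimdp] -> 15 lines: wvaj verya fahd opdnn hdxs isc gacln aimdp muwo jhsb fvg nwehh ktkkx bnmcj msa
Hunk 5: at line 12 remove [ktkkx] add [ktjdp,fvegh,kuez] -> 17 lines: wvaj verya fahd opdnn hdxs isc gacln aimdp muwo jhsb fvg nwehh ktjdp fvegh kuez bnmcj msa
Hunk 6: at line 6 remove [gacln,aimdp] add [vylcb] -> 16 lines: wvaj verya fahd opdnn hdxs isc vylcb muwo jhsb fvg nwehh ktjdp fvegh kuez bnmcj msa
Hunk 7: at line 8 remove [fvg,nwehh,ktjdp] add [otkwe] -> 14 lines: wvaj verya fahd opdnn hdxs isc vylcb muwo jhsb otkwe fvegh kuez bnmcj msa
Final line 2: verya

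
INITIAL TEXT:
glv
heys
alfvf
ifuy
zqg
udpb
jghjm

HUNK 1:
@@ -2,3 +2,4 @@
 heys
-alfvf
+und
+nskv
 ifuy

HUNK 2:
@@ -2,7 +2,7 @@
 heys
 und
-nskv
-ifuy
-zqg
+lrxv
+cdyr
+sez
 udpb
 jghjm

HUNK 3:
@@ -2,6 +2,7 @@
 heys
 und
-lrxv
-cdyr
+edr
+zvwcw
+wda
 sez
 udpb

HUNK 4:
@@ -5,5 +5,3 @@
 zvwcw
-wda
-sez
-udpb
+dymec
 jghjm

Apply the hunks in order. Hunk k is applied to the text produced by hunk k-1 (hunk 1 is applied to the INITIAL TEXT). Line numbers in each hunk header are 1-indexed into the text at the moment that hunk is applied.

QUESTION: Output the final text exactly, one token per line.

Answer: glv
heys
und
edr
zvwcw
dymec
jghjm

Derivation:
Hunk 1: at line 2 remove [alfvf] add [und,nskv] -> 8 lines: glv heys und nskv ifuy zqg udpb jghjm
Hunk 2: at line 2 remove [nskv,ifuy,zqg] add [lrxv,cdyr,sez] -> 8 lines: glv heys und lrxv cdyr sez udpb jghjm
Hunk 3: at line 2 remove [lrxv,cdyr] add [edr,zvwcw,wda] -> 9 lines: glv heys und edr zvwcw wda sez udpb jghjm
Hunk 4: at line 5 remove [wda,sez,udpb] add [dymec] -> 7 lines: glv heys und edr zvwcw dymec jghjm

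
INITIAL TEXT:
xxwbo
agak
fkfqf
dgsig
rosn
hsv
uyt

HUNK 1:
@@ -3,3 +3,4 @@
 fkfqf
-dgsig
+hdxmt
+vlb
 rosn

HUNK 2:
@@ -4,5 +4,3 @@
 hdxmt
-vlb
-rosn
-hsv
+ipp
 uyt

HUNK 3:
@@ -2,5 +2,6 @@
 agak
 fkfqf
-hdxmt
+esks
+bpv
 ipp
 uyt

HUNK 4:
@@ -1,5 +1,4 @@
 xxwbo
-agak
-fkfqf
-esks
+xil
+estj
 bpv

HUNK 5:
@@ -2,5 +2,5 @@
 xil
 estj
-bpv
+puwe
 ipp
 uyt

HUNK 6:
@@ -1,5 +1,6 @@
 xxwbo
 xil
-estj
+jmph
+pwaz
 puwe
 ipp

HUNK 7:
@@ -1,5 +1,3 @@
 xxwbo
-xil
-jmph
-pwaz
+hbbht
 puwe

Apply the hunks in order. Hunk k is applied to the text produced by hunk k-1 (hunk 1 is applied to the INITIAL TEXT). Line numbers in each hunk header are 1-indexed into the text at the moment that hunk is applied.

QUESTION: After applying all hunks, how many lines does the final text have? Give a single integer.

Hunk 1: at line 3 remove [dgsig] add [hdxmt,vlb] -> 8 lines: xxwbo agak fkfqf hdxmt vlb rosn hsv uyt
Hunk 2: at line 4 remove [vlb,rosn,hsv] add [ipp] -> 6 lines: xxwbo agak fkfqf hdxmt ipp uyt
Hunk 3: at line 2 remove [hdxmt] add [esks,bpv] -> 7 lines: xxwbo agak fkfqf esks bpv ipp uyt
Hunk 4: at line 1 remove [agak,fkfqf,esks] add [xil,estj] -> 6 lines: xxwbo xil estj bpv ipp uyt
Hunk 5: at line 2 remove [bpv] add [puwe] -> 6 lines: xxwbo xil estj puwe ipp uyt
Hunk 6: at line 1 remove [estj] add [jmph,pwaz] -> 7 lines: xxwbo xil jmph pwaz puwe ipp uyt
Hunk 7: at line 1 remove [xil,jmph,pwaz] add [hbbht] -> 5 lines: xxwbo hbbht puwe ipp uyt
Final line count: 5

Answer: 5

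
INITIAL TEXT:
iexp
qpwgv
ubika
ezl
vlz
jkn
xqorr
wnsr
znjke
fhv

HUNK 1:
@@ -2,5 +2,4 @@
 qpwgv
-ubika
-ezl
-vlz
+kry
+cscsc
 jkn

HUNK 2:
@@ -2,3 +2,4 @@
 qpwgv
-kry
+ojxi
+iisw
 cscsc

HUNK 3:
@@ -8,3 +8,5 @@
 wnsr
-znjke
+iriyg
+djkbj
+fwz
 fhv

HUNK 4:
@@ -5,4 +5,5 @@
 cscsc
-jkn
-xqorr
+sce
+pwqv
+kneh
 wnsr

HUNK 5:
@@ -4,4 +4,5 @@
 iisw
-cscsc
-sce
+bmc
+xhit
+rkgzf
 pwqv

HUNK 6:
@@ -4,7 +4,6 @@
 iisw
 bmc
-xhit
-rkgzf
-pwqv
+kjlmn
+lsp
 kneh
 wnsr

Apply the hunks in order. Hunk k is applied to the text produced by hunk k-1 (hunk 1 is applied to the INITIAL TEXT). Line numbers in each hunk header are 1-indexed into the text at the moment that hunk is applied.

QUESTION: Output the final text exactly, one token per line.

Hunk 1: at line 2 remove [ubika,ezl,vlz] add [kry,cscsc] -> 9 lines: iexp qpwgv kry cscsc jkn xqorr wnsr znjke fhv
Hunk 2: at line 2 remove [kry] add [ojxi,iisw] -> 10 lines: iexp qpwgv ojxi iisw cscsc jkn xqorr wnsr znjke fhv
Hunk 3: at line 8 remove [znjke] add [iriyg,djkbj,fwz] -> 12 lines: iexp qpwgv ojxi iisw cscsc jkn xqorr wnsr iriyg djkbj fwz fhv
Hunk 4: at line 5 remove [jkn,xqorr] add [sce,pwqv,kneh] -> 13 lines: iexp qpwgv ojxi iisw cscsc sce pwqv kneh wnsr iriyg djkbj fwz fhv
Hunk 5: at line 4 remove [cscsc,sce] add [bmc,xhit,rkgzf] -> 14 lines: iexp qpwgv ojxi iisw bmc xhit rkgzf pwqv kneh wnsr iriyg djkbj fwz fhv
Hunk 6: at line 4 remove [xhit,rkgzf,pwqv] add [kjlmn,lsp] -> 13 lines: iexp qpwgv ojxi iisw bmc kjlmn lsp kneh wnsr iriyg djkbj fwz fhv

Answer: iexp
qpwgv
ojxi
iisw
bmc
kjlmn
lsp
kneh
wnsr
iriyg
djkbj
fwz
fhv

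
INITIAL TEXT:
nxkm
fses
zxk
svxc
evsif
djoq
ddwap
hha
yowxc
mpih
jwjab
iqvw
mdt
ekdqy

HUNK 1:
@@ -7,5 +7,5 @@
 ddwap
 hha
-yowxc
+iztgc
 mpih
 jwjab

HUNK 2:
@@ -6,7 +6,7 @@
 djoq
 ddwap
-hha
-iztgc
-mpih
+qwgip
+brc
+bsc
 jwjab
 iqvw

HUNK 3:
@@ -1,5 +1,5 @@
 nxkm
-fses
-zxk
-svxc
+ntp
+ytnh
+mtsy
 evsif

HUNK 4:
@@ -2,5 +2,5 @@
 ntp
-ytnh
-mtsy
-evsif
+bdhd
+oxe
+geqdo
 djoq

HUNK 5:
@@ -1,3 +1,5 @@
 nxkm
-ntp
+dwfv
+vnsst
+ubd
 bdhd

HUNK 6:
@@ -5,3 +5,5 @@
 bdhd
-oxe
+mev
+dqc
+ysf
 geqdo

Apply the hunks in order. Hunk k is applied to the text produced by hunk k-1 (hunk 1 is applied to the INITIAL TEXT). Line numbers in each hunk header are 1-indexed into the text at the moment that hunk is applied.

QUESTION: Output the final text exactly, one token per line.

Hunk 1: at line 7 remove [yowxc] add [iztgc] -> 14 lines: nxkm fses zxk svxc evsif djoq ddwap hha iztgc mpih jwjab iqvw mdt ekdqy
Hunk 2: at line 6 remove [hha,iztgc,mpih] add [qwgip,brc,bsc] -> 14 lines: nxkm fses zxk svxc evsif djoq ddwap qwgip brc bsc jwjab iqvw mdt ekdqy
Hunk 3: at line 1 remove [fses,zxk,svxc] add [ntp,ytnh,mtsy] -> 14 lines: nxkm ntp ytnh mtsy evsif djoq ddwap qwgip brc bsc jwjab iqvw mdt ekdqy
Hunk 4: at line 2 remove [ytnh,mtsy,evsif] add [bdhd,oxe,geqdo] -> 14 lines: nxkm ntp bdhd oxe geqdo djoq ddwap qwgip brc bsc jwjab iqvw mdt ekdqy
Hunk 5: at line 1 remove [ntp] add [dwfv,vnsst,ubd] -> 16 lines: nxkm dwfv vnsst ubd bdhd oxe geqdo djoq ddwap qwgip brc bsc jwjab iqvw mdt ekdqy
Hunk 6: at line 5 remove [oxe] add [mev,dqc,ysf] -> 18 lines: nxkm dwfv vnsst ubd bdhd mev dqc ysf geqdo djoq ddwap qwgip brc bsc jwjab iqvw mdt ekdqy

Answer: nxkm
dwfv
vnsst
ubd
bdhd
mev
dqc
ysf
geqdo
djoq
ddwap
qwgip
brc
bsc
jwjab
iqvw
mdt
ekdqy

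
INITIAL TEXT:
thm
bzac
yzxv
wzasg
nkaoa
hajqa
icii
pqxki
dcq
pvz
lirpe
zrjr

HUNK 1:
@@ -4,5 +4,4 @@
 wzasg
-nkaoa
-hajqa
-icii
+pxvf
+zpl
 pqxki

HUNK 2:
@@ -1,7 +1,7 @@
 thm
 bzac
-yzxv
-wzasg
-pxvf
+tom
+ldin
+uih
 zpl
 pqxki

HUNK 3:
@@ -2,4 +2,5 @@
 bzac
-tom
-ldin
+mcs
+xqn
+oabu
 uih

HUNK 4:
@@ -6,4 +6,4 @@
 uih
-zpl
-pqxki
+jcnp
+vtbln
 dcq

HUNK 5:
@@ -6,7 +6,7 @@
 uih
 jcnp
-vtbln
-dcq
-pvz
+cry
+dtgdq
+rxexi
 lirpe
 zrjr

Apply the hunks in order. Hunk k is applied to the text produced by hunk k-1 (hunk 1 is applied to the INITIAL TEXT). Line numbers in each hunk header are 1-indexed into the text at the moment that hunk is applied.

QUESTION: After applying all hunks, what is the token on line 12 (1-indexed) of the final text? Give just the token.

Hunk 1: at line 4 remove [nkaoa,hajqa,icii] add [pxvf,zpl] -> 11 lines: thm bzac yzxv wzasg pxvf zpl pqxki dcq pvz lirpe zrjr
Hunk 2: at line 1 remove [yzxv,wzasg,pxvf] add [tom,ldin,uih] -> 11 lines: thm bzac tom ldin uih zpl pqxki dcq pvz lirpe zrjr
Hunk 3: at line 2 remove [tom,ldin] add [mcs,xqn,oabu] -> 12 lines: thm bzac mcs xqn oabu uih zpl pqxki dcq pvz lirpe zrjr
Hunk 4: at line 6 remove [zpl,pqxki] add [jcnp,vtbln] -> 12 lines: thm bzac mcs xqn oabu uih jcnp vtbln dcq pvz lirpe zrjr
Hunk 5: at line 6 remove [vtbln,dcq,pvz] add [cry,dtgdq,rxexi] -> 12 lines: thm bzac mcs xqn oabu uih jcnp cry dtgdq rxexi lirpe zrjr
Final line 12: zrjr

Answer: zrjr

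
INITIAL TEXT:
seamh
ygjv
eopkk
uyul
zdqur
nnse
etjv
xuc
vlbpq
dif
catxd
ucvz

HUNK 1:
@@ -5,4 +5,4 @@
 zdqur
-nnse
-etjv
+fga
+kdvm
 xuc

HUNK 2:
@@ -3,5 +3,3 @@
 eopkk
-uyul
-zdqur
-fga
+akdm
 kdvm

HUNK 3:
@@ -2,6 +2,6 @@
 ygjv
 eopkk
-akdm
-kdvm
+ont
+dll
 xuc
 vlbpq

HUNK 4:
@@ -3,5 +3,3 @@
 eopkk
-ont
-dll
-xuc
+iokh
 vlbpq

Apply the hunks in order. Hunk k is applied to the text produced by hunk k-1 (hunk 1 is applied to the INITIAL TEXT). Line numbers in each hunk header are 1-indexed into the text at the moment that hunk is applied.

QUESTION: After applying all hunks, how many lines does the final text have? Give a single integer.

Answer: 8

Derivation:
Hunk 1: at line 5 remove [nnse,etjv] add [fga,kdvm] -> 12 lines: seamh ygjv eopkk uyul zdqur fga kdvm xuc vlbpq dif catxd ucvz
Hunk 2: at line 3 remove [uyul,zdqur,fga] add [akdm] -> 10 lines: seamh ygjv eopkk akdm kdvm xuc vlbpq dif catxd ucvz
Hunk 3: at line 2 remove [akdm,kdvm] add [ont,dll] -> 10 lines: seamh ygjv eopkk ont dll xuc vlbpq dif catxd ucvz
Hunk 4: at line 3 remove [ont,dll,xuc] add [iokh] -> 8 lines: seamh ygjv eopkk iokh vlbpq dif catxd ucvz
Final line count: 8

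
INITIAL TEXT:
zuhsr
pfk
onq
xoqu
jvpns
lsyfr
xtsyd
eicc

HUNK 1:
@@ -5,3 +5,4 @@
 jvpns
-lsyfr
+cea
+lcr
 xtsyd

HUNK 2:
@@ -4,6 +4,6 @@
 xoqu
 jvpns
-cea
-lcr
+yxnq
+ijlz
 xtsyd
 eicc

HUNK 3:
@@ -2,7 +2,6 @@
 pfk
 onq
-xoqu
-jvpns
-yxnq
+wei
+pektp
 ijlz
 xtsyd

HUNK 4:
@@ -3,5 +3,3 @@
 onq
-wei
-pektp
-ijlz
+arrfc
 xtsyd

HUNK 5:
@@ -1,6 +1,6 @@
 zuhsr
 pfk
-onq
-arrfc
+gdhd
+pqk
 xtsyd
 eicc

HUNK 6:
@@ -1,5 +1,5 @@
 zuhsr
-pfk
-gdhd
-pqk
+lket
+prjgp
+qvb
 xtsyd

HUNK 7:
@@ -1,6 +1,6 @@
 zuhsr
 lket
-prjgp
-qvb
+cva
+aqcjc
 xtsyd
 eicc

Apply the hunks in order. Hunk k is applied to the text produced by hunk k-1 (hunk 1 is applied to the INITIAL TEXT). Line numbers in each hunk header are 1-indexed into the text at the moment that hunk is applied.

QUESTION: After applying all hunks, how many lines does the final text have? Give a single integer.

Hunk 1: at line 5 remove [lsyfr] add [cea,lcr] -> 9 lines: zuhsr pfk onq xoqu jvpns cea lcr xtsyd eicc
Hunk 2: at line 4 remove [cea,lcr] add [yxnq,ijlz] -> 9 lines: zuhsr pfk onq xoqu jvpns yxnq ijlz xtsyd eicc
Hunk 3: at line 2 remove [xoqu,jvpns,yxnq] add [wei,pektp] -> 8 lines: zuhsr pfk onq wei pektp ijlz xtsyd eicc
Hunk 4: at line 3 remove [wei,pektp,ijlz] add [arrfc] -> 6 lines: zuhsr pfk onq arrfc xtsyd eicc
Hunk 5: at line 1 remove [onq,arrfc] add [gdhd,pqk] -> 6 lines: zuhsr pfk gdhd pqk xtsyd eicc
Hunk 6: at line 1 remove [pfk,gdhd,pqk] add [lket,prjgp,qvb] -> 6 lines: zuhsr lket prjgp qvb xtsyd eicc
Hunk 7: at line 1 remove [prjgp,qvb] add [cva,aqcjc] -> 6 lines: zuhsr lket cva aqcjc xtsyd eicc
Final line count: 6

Answer: 6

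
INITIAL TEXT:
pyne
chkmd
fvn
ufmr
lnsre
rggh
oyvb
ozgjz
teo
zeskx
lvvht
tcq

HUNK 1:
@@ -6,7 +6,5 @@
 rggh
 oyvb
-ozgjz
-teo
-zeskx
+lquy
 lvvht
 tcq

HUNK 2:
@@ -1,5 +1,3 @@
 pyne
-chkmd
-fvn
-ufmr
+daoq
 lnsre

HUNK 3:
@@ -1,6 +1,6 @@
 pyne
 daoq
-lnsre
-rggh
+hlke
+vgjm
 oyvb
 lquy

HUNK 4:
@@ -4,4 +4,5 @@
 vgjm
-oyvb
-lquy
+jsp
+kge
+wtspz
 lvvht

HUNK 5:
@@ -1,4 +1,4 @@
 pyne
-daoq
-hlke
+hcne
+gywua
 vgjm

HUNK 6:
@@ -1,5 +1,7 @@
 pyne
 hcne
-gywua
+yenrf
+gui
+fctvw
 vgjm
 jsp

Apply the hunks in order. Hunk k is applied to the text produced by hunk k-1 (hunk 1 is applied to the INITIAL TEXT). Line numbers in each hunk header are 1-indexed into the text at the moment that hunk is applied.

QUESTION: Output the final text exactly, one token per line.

Answer: pyne
hcne
yenrf
gui
fctvw
vgjm
jsp
kge
wtspz
lvvht
tcq

Derivation:
Hunk 1: at line 6 remove [ozgjz,teo,zeskx] add [lquy] -> 10 lines: pyne chkmd fvn ufmr lnsre rggh oyvb lquy lvvht tcq
Hunk 2: at line 1 remove [chkmd,fvn,ufmr] add [daoq] -> 8 lines: pyne daoq lnsre rggh oyvb lquy lvvht tcq
Hunk 3: at line 1 remove [lnsre,rggh] add [hlke,vgjm] -> 8 lines: pyne daoq hlke vgjm oyvb lquy lvvht tcq
Hunk 4: at line 4 remove [oyvb,lquy] add [jsp,kge,wtspz] -> 9 lines: pyne daoq hlke vgjm jsp kge wtspz lvvht tcq
Hunk 5: at line 1 remove [daoq,hlke] add [hcne,gywua] -> 9 lines: pyne hcne gywua vgjm jsp kge wtspz lvvht tcq
Hunk 6: at line 1 remove [gywua] add [yenrf,gui,fctvw] -> 11 lines: pyne hcne yenrf gui fctvw vgjm jsp kge wtspz lvvht tcq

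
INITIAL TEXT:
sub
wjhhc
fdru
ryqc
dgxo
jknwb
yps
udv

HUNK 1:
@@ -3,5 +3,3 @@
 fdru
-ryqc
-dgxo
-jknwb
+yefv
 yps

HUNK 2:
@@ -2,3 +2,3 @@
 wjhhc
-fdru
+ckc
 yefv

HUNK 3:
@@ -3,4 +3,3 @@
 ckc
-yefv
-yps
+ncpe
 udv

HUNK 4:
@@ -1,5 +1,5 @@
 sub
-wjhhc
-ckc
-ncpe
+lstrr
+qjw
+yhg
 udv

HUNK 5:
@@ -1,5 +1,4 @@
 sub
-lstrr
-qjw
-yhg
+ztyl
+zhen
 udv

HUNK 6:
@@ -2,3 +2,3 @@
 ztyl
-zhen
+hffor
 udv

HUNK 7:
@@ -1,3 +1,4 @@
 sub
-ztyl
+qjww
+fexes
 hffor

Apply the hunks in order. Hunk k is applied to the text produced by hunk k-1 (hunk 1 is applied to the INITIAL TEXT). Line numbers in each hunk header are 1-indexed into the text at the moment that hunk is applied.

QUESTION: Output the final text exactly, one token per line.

Hunk 1: at line 3 remove [ryqc,dgxo,jknwb] add [yefv] -> 6 lines: sub wjhhc fdru yefv yps udv
Hunk 2: at line 2 remove [fdru] add [ckc] -> 6 lines: sub wjhhc ckc yefv yps udv
Hunk 3: at line 3 remove [yefv,yps] add [ncpe] -> 5 lines: sub wjhhc ckc ncpe udv
Hunk 4: at line 1 remove [wjhhc,ckc,ncpe] add [lstrr,qjw,yhg] -> 5 lines: sub lstrr qjw yhg udv
Hunk 5: at line 1 remove [lstrr,qjw,yhg] add [ztyl,zhen] -> 4 lines: sub ztyl zhen udv
Hunk 6: at line 2 remove [zhen] add [hffor] -> 4 lines: sub ztyl hffor udv
Hunk 7: at line 1 remove [ztyl] add [qjww,fexes] -> 5 lines: sub qjww fexes hffor udv

Answer: sub
qjww
fexes
hffor
udv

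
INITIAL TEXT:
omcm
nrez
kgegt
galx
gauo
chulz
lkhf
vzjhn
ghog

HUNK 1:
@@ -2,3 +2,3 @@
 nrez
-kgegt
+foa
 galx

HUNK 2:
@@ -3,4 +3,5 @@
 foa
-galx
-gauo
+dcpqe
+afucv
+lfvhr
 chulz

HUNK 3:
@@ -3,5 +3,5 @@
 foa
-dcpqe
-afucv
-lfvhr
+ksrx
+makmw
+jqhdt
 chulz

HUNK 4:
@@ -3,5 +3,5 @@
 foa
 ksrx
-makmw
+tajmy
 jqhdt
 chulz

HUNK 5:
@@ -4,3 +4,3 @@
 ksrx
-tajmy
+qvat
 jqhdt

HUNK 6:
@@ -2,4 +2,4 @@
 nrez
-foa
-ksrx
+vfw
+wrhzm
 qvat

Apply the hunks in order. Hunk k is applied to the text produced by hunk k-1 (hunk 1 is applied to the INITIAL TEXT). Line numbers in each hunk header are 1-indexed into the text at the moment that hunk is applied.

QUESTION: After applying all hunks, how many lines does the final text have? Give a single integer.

Answer: 10

Derivation:
Hunk 1: at line 2 remove [kgegt] add [foa] -> 9 lines: omcm nrez foa galx gauo chulz lkhf vzjhn ghog
Hunk 2: at line 3 remove [galx,gauo] add [dcpqe,afucv,lfvhr] -> 10 lines: omcm nrez foa dcpqe afucv lfvhr chulz lkhf vzjhn ghog
Hunk 3: at line 3 remove [dcpqe,afucv,lfvhr] add [ksrx,makmw,jqhdt] -> 10 lines: omcm nrez foa ksrx makmw jqhdt chulz lkhf vzjhn ghog
Hunk 4: at line 3 remove [makmw] add [tajmy] -> 10 lines: omcm nrez foa ksrx tajmy jqhdt chulz lkhf vzjhn ghog
Hunk 5: at line 4 remove [tajmy] add [qvat] -> 10 lines: omcm nrez foa ksrx qvat jqhdt chulz lkhf vzjhn ghog
Hunk 6: at line 2 remove [foa,ksrx] add [vfw,wrhzm] -> 10 lines: omcm nrez vfw wrhzm qvat jqhdt chulz lkhf vzjhn ghog
Final line count: 10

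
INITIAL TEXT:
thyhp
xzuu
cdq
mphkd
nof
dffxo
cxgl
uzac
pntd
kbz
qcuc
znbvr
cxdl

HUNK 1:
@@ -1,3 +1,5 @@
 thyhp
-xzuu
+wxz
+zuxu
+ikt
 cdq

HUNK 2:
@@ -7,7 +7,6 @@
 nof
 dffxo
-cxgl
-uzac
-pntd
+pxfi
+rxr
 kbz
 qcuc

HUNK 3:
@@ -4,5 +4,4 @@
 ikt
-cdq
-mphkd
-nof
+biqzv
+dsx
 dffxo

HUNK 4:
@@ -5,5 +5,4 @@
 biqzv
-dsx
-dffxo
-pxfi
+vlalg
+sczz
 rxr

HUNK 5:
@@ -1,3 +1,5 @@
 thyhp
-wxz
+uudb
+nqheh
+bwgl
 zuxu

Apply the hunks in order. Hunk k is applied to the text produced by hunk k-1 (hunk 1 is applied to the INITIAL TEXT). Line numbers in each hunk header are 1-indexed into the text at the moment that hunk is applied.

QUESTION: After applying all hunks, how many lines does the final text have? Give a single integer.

Hunk 1: at line 1 remove [xzuu] add [wxz,zuxu,ikt] -> 15 lines: thyhp wxz zuxu ikt cdq mphkd nof dffxo cxgl uzac pntd kbz qcuc znbvr cxdl
Hunk 2: at line 7 remove [cxgl,uzac,pntd] add [pxfi,rxr] -> 14 lines: thyhp wxz zuxu ikt cdq mphkd nof dffxo pxfi rxr kbz qcuc znbvr cxdl
Hunk 3: at line 4 remove [cdq,mphkd,nof] add [biqzv,dsx] -> 13 lines: thyhp wxz zuxu ikt biqzv dsx dffxo pxfi rxr kbz qcuc znbvr cxdl
Hunk 4: at line 5 remove [dsx,dffxo,pxfi] add [vlalg,sczz] -> 12 lines: thyhp wxz zuxu ikt biqzv vlalg sczz rxr kbz qcuc znbvr cxdl
Hunk 5: at line 1 remove [wxz] add [uudb,nqheh,bwgl] -> 14 lines: thyhp uudb nqheh bwgl zuxu ikt biqzv vlalg sczz rxr kbz qcuc znbvr cxdl
Final line count: 14

Answer: 14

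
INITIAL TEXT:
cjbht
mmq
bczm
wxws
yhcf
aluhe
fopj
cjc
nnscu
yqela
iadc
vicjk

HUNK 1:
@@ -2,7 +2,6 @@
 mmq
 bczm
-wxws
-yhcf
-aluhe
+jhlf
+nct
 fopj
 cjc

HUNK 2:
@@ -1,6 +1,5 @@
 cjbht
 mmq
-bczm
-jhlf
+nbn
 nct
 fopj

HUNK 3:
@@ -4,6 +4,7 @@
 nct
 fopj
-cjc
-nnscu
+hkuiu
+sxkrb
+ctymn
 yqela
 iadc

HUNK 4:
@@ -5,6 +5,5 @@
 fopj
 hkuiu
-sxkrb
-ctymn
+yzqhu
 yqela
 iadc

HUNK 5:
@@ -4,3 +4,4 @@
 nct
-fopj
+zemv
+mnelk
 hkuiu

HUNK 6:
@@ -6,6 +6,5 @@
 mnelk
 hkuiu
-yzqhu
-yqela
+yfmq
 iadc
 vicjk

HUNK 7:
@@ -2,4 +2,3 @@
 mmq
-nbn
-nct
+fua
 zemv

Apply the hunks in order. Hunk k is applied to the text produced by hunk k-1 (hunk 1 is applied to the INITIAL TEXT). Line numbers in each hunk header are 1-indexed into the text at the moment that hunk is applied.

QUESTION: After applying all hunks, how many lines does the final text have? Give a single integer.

Hunk 1: at line 2 remove [wxws,yhcf,aluhe] add [jhlf,nct] -> 11 lines: cjbht mmq bczm jhlf nct fopj cjc nnscu yqela iadc vicjk
Hunk 2: at line 1 remove [bczm,jhlf] add [nbn] -> 10 lines: cjbht mmq nbn nct fopj cjc nnscu yqela iadc vicjk
Hunk 3: at line 4 remove [cjc,nnscu] add [hkuiu,sxkrb,ctymn] -> 11 lines: cjbht mmq nbn nct fopj hkuiu sxkrb ctymn yqela iadc vicjk
Hunk 4: at line 5 remove [sxkrb,ctymn] add [yzqhu] -> 10 lines: cjbht mmq nbn nct fopj hkuiu yzqhu yqela iadc vicjk
Hunk 5: at line 4 remove [fopj] add [zemv,mnelk] -> 11 lines: cjbht mmq nbn nct zemv mnelk hkuiu yzqhu yqela iadc vicjk
Hunk 6: at line 6 remove [yzqhu,yqela] add [yfmq] -> 10 lines: cjbht mmq nbn nct zemv mnelk hkuiu yfmq iadc vicjk
Hunk 7: at line 2 remove [nbn,nct] add [fua] -> 9 lines: cjbht mmq fua zemv mnelk hkuiu yfmq iadc vicjk
Final line count: 9

Answer: 9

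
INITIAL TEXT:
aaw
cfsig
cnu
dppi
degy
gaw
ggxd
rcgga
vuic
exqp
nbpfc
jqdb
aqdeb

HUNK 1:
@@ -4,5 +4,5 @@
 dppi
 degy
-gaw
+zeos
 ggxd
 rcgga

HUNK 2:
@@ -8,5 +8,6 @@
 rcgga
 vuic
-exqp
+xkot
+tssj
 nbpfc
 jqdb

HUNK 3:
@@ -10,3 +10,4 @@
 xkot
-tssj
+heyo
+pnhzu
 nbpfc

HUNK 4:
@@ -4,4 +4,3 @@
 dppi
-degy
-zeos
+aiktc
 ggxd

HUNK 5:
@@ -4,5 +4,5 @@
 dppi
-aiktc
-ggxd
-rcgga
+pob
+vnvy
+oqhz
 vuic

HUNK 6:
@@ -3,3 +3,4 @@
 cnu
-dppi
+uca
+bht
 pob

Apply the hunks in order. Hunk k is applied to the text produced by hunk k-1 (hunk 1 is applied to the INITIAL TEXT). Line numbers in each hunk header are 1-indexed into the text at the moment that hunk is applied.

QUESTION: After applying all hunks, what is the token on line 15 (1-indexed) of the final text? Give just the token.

Answer: aqdeb

Derivation:
Hunk 1: at line 4 remove [gaw] add [zeos] -> 13 lines: aaw cfsig cnu dppi degy zeos ggxd rcgga vuic exqp nbpfc jqdb aqdeb
Hunk 2: at line 8 remove [exqp] add [xkot,tssj] -> 14 lines: aaw cfsig cnu dppi degy zeos ggxd rcgga vuic xkot tssj nbpfc jqdb aqdeb
Hunk 3: at line 10 remove [tssj] add [heyo,pnhzu] -> 15 lines: aaw cfsig cnu dppi degy zeos ggxd rcgga vuic xkot heyo pnhzu nbpfc jqdb aqdeb
Hunk 4: at line 4 remove [degy,zeos] add [aiktc] -> 14 lines: aaw cfsig cnu dppi aiktc ggxd rcgga vuic xkot heyo pnhzu nbpfc jqdb aqdeb
Hunk 5: at line 4 remove [aiktc,ggxd,rcgga] add [pob,vnvy,oqhz] -> 14 lines: aaw cfsig cnu dppi pob vnvy oqhz vuic xkot heyo pnhzu nbpfc jqdb aqdeb
Hunk 6: at line 3 remove [dppi] add [uca,bht] -> 15 lines: aaw cfsig cnu uca bht pob vnvy oqhz vuic xkot heyo pnhzu nbpfc jqdb aqdeb
Final line 15: aqdeb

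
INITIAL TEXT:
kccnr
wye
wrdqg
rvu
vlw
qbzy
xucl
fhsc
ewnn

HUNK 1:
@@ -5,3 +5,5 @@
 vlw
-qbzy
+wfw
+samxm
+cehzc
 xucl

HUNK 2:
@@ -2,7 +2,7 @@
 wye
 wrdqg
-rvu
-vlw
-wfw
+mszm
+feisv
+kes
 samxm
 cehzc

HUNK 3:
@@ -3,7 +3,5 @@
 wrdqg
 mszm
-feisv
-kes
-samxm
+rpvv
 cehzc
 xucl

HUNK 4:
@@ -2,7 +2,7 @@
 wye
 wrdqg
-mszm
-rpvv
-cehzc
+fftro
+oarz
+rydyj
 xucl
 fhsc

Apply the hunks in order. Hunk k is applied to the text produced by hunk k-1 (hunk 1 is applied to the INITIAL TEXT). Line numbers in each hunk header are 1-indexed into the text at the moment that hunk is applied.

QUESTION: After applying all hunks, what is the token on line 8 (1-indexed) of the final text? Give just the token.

Hunk 1: at line 5 remove [qbzy] add [wfw,samxm,cehzc] -> 11 lines: kccnr wye wrdqg rvu vlw wfw samxm cehzc xucl fhsc ewnn
Hunk 2: at line 2 remove [rvu,vlw,wfw] add [mszm,feisv,kes] -> 11 lines: kccnr wye wrdqg mszm feisv kes samxm cehzc xucl fhsc ewnn
Hunk 3: at line 3 remove [feisv,kes,samxm] add [rpvv] -> 9 lines: kccnr wye wrdqg mszm rpvv cehzc xucl fhsc ewnn
Hunk 4: at line 2 remove [mszm,rpvv,cehzc] add [fftro,oarz,rydyj] -> 9 lines: kccnr wye wrdqg fftro oarz rydyj xucl fhsc ewnn
Final line 8: fhsc

Answer: fhsc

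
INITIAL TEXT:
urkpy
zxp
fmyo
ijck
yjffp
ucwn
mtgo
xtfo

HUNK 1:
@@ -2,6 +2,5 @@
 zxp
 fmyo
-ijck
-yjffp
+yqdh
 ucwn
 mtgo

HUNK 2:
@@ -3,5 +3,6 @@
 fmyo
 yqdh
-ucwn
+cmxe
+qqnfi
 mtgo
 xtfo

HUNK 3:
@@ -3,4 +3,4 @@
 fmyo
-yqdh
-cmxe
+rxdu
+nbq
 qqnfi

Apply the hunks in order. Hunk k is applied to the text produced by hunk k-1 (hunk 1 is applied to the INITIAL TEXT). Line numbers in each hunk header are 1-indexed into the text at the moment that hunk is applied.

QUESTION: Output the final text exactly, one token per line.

Hunk 1: at line 2 remove [ijck,yjffp] add [yqdh] -> 7 lines: urkpy zxp fmyo yqdh ucwn mtgo xtfo
Hunk 2: at line 3 remove [ucwn] add [cmxe,qqnfi] -> 8 lines: urkpy zxp fmyo yqdh cmxe qqnfi mtgo xtfo
Hunk 3: at line 3 remove [yqdh,cmxe] add [rxdu,nbq] -> 8 lines: urkpy zxp fmyo rxdu nbq qqnfi mtgo xtfo

Answer: urkpy
zxp
fmyo
rxdu
nbq
qqnfi
mtgo
xtfo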